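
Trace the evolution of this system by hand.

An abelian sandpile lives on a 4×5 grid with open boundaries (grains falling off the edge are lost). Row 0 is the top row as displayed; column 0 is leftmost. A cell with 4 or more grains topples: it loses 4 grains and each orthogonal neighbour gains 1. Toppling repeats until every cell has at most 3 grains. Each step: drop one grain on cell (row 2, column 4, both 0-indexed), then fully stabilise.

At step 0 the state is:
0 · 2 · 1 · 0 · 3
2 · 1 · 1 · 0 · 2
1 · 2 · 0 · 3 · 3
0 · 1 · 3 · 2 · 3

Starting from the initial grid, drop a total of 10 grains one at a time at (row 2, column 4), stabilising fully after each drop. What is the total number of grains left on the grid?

0) 0 · 2 · 1 · 0 · 3
2 · 1 · 1 · 0 · 2
1 · 2 · 0 · 3 · 3
0 · 1 · 3 · 2 · 3
1) 0 · 2 · 1 · 0 · 3
2 · 1 · 1 · 1 · 3
1 · 2 · 2 · 1 · 2
0 · 2 · 0 · 1 · 1
2) 0 · 2 · 1 · 0 · 3
2 · 1 · 1 · 1 · 3
1 · 2 · 2 · 1 · 3
0 · 2 · 0 · 1 · 1
3) 0 · 2 · 1 · 1 · 0
2 · 1 · 1 · 2 · 1
1 · 2 · 2 · 2 · 1
0 · 2 · 0 · 1 · 2
4) 0 · 2 · 1 · 1 · 0
2 · 1 · 1 · 2 · 1
1 · 2 · 2 · 2 · 2
0 · 2 · 0 · 1 · 2
5) 0 · 2 · 1 · 1 · 0
2 · 1 · 1 · 2 · 1
1 · 2 · 2 · 2 · 3
0 · 2 · 0 · 1 · 2
6) 0 · 2 · 1 · 1 · 0
2 · 1 · 1 · 2 · 2
1 · 2 · 2 · 3 · 0
0 · 2 · 0 · 1 · 3
7) 0 · 2 · 1 · 1 · 0
2 · 1 · 1 · 2 · 2
1 · 2 · 2 · 3 · 1
0 · 2 · 0 · 1 · 3
8) 0 · 2 · 1 · 1 · 0
2 · 1 · 1 · 2 · 2
1 · 2 · 2 · 3 · 2
0 · 2 · 0 · 1 · 3
9) 0 · 2 · 1 · 1 · 0
2 · 1 · 1 · 2 · 2
1 · 2 · 2 · 3 · 3
0 · 2 · 0 · 1 · 3
10) 0 · 2 · 1 · 1 · 0
2 · 1 · 1 · 3 · 3
1 · 2 · 3 · 0 · 2
0 · 2 · 0 · 3 · 0

27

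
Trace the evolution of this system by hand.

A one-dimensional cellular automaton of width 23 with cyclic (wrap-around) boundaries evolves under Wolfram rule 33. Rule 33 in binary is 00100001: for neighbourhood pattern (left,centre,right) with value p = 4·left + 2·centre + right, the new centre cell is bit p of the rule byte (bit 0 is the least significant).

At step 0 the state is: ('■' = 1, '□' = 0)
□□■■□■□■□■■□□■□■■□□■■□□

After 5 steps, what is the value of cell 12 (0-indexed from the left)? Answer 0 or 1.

k=0  □□■■□■□■□■■□□■□■■□□■■□□
k=1  ■□□□■□■□■□□□□□■□□□□□□□■
k=2  □□■□□■□■□□■■■□□□■■■■■□□
k=3  ■□□□□□■□□□□□□□■□□□□□□□■
k=4  □□■■■□□□■■■■■□□□■■■■■□□
k=5  ■□□□□□■□□□□□□□■□□□□□□□■

0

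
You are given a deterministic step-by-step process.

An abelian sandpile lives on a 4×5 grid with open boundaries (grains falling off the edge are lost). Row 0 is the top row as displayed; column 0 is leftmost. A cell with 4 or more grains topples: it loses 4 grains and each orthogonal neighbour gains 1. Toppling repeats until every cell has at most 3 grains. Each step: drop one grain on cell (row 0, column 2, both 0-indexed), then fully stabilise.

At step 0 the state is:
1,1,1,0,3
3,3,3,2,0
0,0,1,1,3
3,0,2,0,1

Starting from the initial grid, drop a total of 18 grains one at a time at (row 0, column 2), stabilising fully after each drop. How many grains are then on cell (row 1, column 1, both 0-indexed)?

k=0  1,1,1,0,3
3,3,3,2,0
0,0,1,1,3
3,0,2,0,1
k=1  1,1,2,0,3
3,3,3,2,0
0,0,1,1,3
3,0,2,0,1
k=2  1,1,3,0,3
3,3,3,2,0
0,0,1,1,3
3,0,2,0,1
k=3  2,3,1,1,3
0,1,1,3,0
1,1,2,1,3
3,0,2,0,1
k=4  2,3,2,1,3
0,1,1,3,0
1,1,2,1,3
3,0,2,0,1
k=5  2,3,3,1,3
0,1,1,3,0
1,1,2,1,3
3,0,2,0,1
k=6  3,0,1,2,3
0,2,2,3,0
1,1,2,1,3
3,0,2,0,1
k=7  3,0,2,2,3
0,2,2,3,0
1,1,2,1,3
3,0,2,0,1
k=8  3,0,3,2,3
0,2,2,3,0
1,1,2,1,3
3,0,2,0,1
k=9  3,1,0,3,3
0,2,3,3,0
1,1,2,1,3
3,0,2,0,1
k=10  3,1,1,3,3
0,2,3,3,0
1,1,2,1,3
3,0,2,0,1
k=11  3,1,2,3,3
0,2,3,3,0
1,1,2,1,3
3,0,2,0,1
k=12  3,1,3,3,3
0,2,3,3,0
1,1,2,1,3
3,0,2,0,1
k=13  3,2,2,2,0
0,3,1,1,2
1,1,3,2,3
3,0,2,0,1
k=14  3,2,3,2,0
0,3,1,1,2
1,1,3,2,3
3,0,2,0,1
k=15  3,3,0,3,0
0,3,2,1,2
1,1,3,2,3
3,0,2,0,1
k=16  3,3,1,3,0
0,3,2,1,2
1,1,3,2,3
3,0,2,0,1
k=17  3,3,2,3,0
0,3,2,1,2
1,1,3,2,3
3,0,2,0,1
k=18  3,3,3,3,0
0,3,2,1,2
1,1,3,2,3
3,0,2,0,1

3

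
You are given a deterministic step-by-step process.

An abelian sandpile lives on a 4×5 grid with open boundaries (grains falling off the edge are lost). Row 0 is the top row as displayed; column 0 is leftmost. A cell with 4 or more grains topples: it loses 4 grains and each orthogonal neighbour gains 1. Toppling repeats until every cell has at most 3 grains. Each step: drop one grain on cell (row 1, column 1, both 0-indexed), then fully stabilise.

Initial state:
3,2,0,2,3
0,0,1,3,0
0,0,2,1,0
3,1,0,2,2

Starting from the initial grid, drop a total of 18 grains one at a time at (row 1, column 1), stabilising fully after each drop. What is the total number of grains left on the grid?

34

t=0: 3,2,0,2,3
0,0,1,3,0
0,0,2,1,0
3,1,0,2,2
t=1: 3,2,0,2,3
0,1,1,3,0
0,0,2,1,0
3,1,0,2,2
t=2: 3,2,0,2,3
0,2,1,3,0
0,0,2,1,0
3,1,0,2,2
t=3: 3,2,0,2,3
0,3,1,3,0
0,0,2,1,0
3,1,0,2,2
t=4: 3,3,0,2,3
1,0,2,3,0
0,1,2,1,0
3,1,0,2,2
t=5: 3,3,0,2,3
1,1,2,3,0
0,1,2,1,0
3,1,0,2,2
t=6: 3,3,0,2,3
1,2,2,3,0
0,1,2,1,0
3,1,0,2,2
t=7: 3,3,0,2,3
1,3,2,3,0
0,1,2,1,0
3,1,0,2,2
t=8: 0,1,1,2,3
3,1,3,3,0
0,2,2,1,0
3,1,0,2,2
t=9: 0,1,1,2,3
3,2,3,3,0
0,2,2,1,0
3,1,0,2,2
t=10: 0,1,1,2,3
3,3,3,3,0
0,2,2,1,0
3,1,0,2,2
t=11: 1,2,2,3,3
0,2,1,0,1
1,3,3,2,0
3,1,0,2,2
t=12: 1,2,2,3,3
0,3,1,0,1
1,3,3,2,0
3,1,0,2,2
t=13: 1,3,2,3,3
1,1,3,0,1
2,1,0,3,0
3,2,1,2,2
t=14: 1,3,2,3,3
1,2,3,0,1
2,1,0,3,0
3,2,1,2,2
t=15: 1,3,2,3,3
1,3,3,0,1
2,1,0,3,0
3,2,1,2,2
t=16: 2,1,1,1,0
2,2,1,2,2
2,2,1,3,0
3,2,1,2,2
t=17: 2,1,1,1,0
2,3,1,2,2
2,2,1,3,0
3,2,1,2,2
t=18: 2,2,1,1,0
3,0,2,2,2
2,3,1,3,0
3,2,1,2,2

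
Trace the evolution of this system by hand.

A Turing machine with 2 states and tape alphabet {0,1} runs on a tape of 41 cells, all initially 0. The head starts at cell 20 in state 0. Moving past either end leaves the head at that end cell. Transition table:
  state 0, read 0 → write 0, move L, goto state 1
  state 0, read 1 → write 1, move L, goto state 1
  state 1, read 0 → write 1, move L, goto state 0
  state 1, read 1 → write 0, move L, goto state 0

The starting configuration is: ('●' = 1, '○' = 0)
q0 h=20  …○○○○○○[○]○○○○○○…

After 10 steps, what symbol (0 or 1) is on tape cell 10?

k=0  q0 h=20  …○○○○○○[○]○○○○○○…
k=1  q1 h=19  …○○○○○○[○]○○○○○○…
k=2  q0 h=18  …○○○○○○[○]●○○○○○…
k=3  q1 h=17  …○○○○○○[○]○●○○○○…
k=4  q0 h=16  …○○○○○○[○]●○●○○○…
k=5  q1 h=15  …○○○○○○[○]○●○●○○…
k=6  q0 h=14  …○○○○○○[○]●○●○●○…
k=7  q1 h=13  …○○○○○○[○]○●○●○●…
k=8  q0 h=12  …○○○○○○[○]●○●○●○…
k=9  q1 h=11  …○○○○○○[○]○●○●○●…
k=10  q0 h=10  …○○○○○○[○]●○●○●○…

0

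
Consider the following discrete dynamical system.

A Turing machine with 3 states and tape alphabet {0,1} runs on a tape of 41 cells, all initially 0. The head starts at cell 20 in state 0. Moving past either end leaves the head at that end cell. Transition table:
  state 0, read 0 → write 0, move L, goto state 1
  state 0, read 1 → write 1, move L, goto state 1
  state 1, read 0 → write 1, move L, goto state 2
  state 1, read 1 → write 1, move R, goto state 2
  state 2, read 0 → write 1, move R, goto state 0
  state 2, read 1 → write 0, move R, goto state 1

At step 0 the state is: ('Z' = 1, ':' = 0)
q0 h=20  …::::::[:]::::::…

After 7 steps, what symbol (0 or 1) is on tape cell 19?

0

gen 0: q0 h=20  …::::::[:]::::::…
gen 1: q1 h=19  …::::::[:]::::::…
gen 2: q2 h=18  …::::::[:]Z:::::…
gen 3: q0 h=19  …:::::Z[Z]::::::…
gen 4: q1 h=18  …::::::[Z]Z:::::…
gen 5: q2 h=19  …:::::Z[Z]::::::…
gen 6: q1 h=20  …::::Z:[:]::::::…
gen 7: q2 h=19  …:::::Z[:]Z:::::…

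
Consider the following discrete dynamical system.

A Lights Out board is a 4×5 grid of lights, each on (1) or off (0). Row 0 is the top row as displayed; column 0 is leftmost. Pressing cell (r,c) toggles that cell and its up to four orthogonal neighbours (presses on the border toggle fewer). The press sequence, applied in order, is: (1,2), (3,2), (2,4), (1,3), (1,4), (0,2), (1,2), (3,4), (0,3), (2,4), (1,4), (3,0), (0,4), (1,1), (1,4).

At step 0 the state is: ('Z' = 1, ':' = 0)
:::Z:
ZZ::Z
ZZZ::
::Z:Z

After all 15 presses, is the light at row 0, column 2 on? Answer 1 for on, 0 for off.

step 0: :::Z:
ZZ::Z
ZZZ::
::Z:Z
step 1: ::ZZ:
Z:ZZZ
ZZ:::
::Z:Z
step 2: ::ZZ:
Z:ZZZ
ZZZ::
:Z:ZZ
step 3: ::ZZ:
Z:ZZ:
ZZZZZ
:Z:Z:
step 4: ::Z::
Z:::Z
ZZZ:Z
:Z:Z:
step 5: ::Z:Z
Z::Z:
ZZZ::
:Z:Z:
step 6: :Z:ZZ
Z:ZZ:
ZZZ::
:Z:Z:
step 7: :ZZZZ
ZZ:::
ZZ:::
:Z:Z:
step 8: :ZZZZ
ZZ:::
ZZ::Z
:Z::Z
step 9: :Z:::
ZZ:Z:
ZZ::Z
:Z::Z
step 10: :Z:::
ZZ:ZZ
ZZ:Z:
:Z:::
step 11: :Z::Z
ZZ:::
ZZ:ZZ
:Z:::
step 12: :Z::Z
ZZ:::
:Z:ZZ
Z::::
step 13: :Z:Z:
ZZ::Z
:Z:ZZ
Z::::
step 14: :::Z:
::Z:Z
:::ZZ
Z::::
step 15: :::ZZ
::ZZ:
:::Z:
Z::::

0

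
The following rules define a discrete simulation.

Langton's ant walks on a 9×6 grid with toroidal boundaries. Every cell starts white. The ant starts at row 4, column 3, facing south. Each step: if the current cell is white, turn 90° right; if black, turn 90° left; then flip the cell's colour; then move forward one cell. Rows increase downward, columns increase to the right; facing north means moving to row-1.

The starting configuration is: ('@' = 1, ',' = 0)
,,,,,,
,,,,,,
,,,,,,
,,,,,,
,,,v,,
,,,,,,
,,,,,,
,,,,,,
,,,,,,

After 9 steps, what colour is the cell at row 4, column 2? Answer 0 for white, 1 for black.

1

gen 0: ,,,,,,
,,,,,,
,,,,,,
,,,,,,
,,,v,,
,,,,,,
,,,,,,
,,,,,,
,,,,,,
gen 1: ,,,,,,
,,,,,,
,,,,,,
,,,,,,
,,<@,,
,,,,,,
,,,,,,
,,,,,,
,,,,,,
gen 2: ,,,,,,
,,,,,,
,,,,,,
,,^,,,
,,@@,,
,,,,,,
,,,,,,
,,,,,,
,,,,,,
gen 3: ,,,,,,
,,,,,,
,,,,,,
,,@>,,
,,@@,,
,,,,,,
,,,,,,
,,,,,,
,,,,,,
gen 4: ,,,,,,
,,,,,,
,,,,,,
,,@@,,
,,@v,,
,,,,,,
,,,,,,
,,,,,,
,,,,,,
gen 5: ,,,,,,
,,,,,,
,,,,,,
,,@@,,
,,@,>,
,,,,,,
,,,,,,
,,,,,,
,,,,,,
gen 6: ,,,,,,
,,,,,,
,,,,,,
,,@@,,
,,@,@,
,,,,v,
,,,,,,
,,,,,,
,,,,,,
gen 7: ,,,,,,
,,,,,,
,,,,,,
,,@@,,
,,@,@,
,,,<@,
,,,,,,
,,,,,,
,,,,,,
gen 8: ,,,,,,
,,,,,,
,,,,,,
,,@@,,
,,@^@,
,,,@@,
,,,,,,
,,,,,,
,,,,,,
gen 9: ,,,,,,
,,,,,,
,,,,,,
,,@@,,
,,@@>,
,,,@@,
,,,,,,
,,,,,,
,,,,,,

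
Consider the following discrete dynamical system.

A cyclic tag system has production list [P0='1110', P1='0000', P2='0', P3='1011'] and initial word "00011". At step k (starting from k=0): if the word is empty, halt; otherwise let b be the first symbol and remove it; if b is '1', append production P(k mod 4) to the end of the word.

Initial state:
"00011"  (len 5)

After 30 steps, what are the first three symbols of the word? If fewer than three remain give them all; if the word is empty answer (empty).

101

k=0  "00011"  (len 5)
k=1  "0011"  (len 4)
k=2  "011"  (len 3)
k=3  "11"  (len 2)
k=4  "11011"  (len 5)
k=5  "10111110"  (len 8)
k=6  "01111100000"  (len 11)
k=7  "1111100000"  (len 10)
k=8  "1111000001011"  (len 13)
k=9  "1110000010111110"  (len 16)
k=10  "1100000101111100000"  (len 19)
k=11  "1000001011111000000"  (len 19)
k=12  "0000010111110000001011"  (len 22)
k=13  "000010111110000001011"  (len 21)
k=14  "00010111110000001011"  (len 20)
k=15  "0010111110000001011"  (len 19)
k=16  "010111110000001011"  (len 18)
k=17  "10111110000001011"  (len 17)
k=18  "01111100000010110000"  (len 20)
k=19  "1111100000010110000"  (len 19)
k=20  "1111000000101100001011"  (len 22)
k=21  "1110000001011000010111110"  (len 25)
k=22  "1100000010110000101111100000"  (len 28)
k=23  "1000000101100001011111000000"  (len 28)
k=24  "0000001011000010111110000001011"  (len 31)
k=25  "000001011000010111110000001011"  (len 30)
k=26  "00001011000010111110000001011"  (len 29)
k=27  "0001011000010111110000001011"  (len 28)
k=28  "001011000010111110000001011"  (len 27)
k=29  "01011000010111110000001011"  (len 26)
k=30  "1011000010111110000001011"  (len 25)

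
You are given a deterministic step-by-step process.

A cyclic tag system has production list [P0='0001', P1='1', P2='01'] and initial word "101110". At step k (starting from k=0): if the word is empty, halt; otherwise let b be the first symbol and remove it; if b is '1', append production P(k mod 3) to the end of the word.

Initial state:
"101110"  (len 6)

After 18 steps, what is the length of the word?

t=0: "101110"  (len 6)
t=1: "011100001"  (len 9)
t=2: "11100001"  (len 8)
t=3: "110000101"  (len 9)
t=4: "100001010001"  (len 12)
t=5: "000010100011"  (len 12)
t=6: "00010100011"  (len 11)
t=7: "0010100011"  (len 10)
t=8: "010100011"  (len 9)
t=9: "10100011"  (len 8)
t=10: "01000110001"  (len 11)
t=11: "1000110001"  (len 10)
t=12: "00011000101"  (len 11)
t=13: "0011000101"  (len 10)
t=14: "011000101"  (len 9)
t=15: "11000101"  (len 8)
t=16: "10001010001"  (len 11)
t=17: "00010100011"  (len 11)
t=18: "0010100011"  (len 10)

10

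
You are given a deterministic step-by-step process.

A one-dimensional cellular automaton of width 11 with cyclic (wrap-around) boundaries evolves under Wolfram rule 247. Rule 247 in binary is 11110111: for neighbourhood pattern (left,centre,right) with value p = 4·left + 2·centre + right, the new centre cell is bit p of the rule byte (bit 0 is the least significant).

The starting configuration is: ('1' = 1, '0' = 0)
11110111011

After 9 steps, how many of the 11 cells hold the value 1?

step 0: 11110111011
step 1: 11111011101
step 2: 11111101110
step 3: 01111110111
step 4: 10111111011
step 5: 11011111101
step 6: 11101111110
step 7: 01110111111
step 8: 10111011111
step 9: 11011101111

9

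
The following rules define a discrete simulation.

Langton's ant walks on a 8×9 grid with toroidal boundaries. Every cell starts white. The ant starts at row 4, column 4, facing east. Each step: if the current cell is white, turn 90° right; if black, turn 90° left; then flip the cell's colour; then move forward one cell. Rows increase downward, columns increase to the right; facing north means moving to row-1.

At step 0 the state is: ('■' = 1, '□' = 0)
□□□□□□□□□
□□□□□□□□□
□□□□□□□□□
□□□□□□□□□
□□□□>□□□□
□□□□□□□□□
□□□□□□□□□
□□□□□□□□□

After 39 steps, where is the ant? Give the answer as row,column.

step 0: □□□□□□□□□
□□□□□□□□□
□□□□□□□□□
□□□□□□□□□
□□□□>□□□□
□□□□□□□□□
□□□□□□□□□
□□□□□□□□□
step 1: □□□□□□□□□
□□□□□□□□□
□□□□□□□□□
□□□□□□□□□
□□□□■□□□□
□□□□v□□□□
□□□□□□□□□
□□□□□□□□□
step 2: □□□□□□□□□
□□□□□□□□□
□□□□□□□□□
□□□□□□□□□
□□□□■□□□□
□□□<■□□□□
□□□□□□□□□
□□□□□□□□□
step 3: □□□□□□□□□
□□□□□□□□□
□□□□□□□□□
□□□□□□□□□
□□□^■□□□□
□□□■■□□□□
□□□□□□□□□
□□□□□□□□□
step 4: □□□□□□□□□
□□□□□□□□□
□□□□□□□□□
□□□□□□□□□
□□□■>□□□□
□□□■■□□□□
□□□□□□□□□
□□□□□□□□□
step 5: □□□□□□□□□
□□□□□□□□□
□□□□□□□□□
□□□□^□□□□
□□□■□□□□□
□□□■■□□□□
□□□□□□□□□
□□□□□□□□□
step 6: □□□□□□□□□
□□□□□□□□□
□□□□□□□□□
□□□□■>□□□
□□□■□□□□□
□□□■■□□□□
□□□□□□□□□
□□□□□□□□□
step 7: □□□□□□□□□
□□□□□□□□□
□□□□□□□□□
□□□□■■□□□
□□□■□v□□□
□□□■■□□□□
□□□□□□□□□
□□□□□□□□□
step 8: □□□□□□□□□
□□□□□□□□□
□□□□□□□□□
□□□□■■□□□
□□□■<■□□□
□□□■■□□□□
□□□□□□□□□
□□□□□□□□□
step 9: □□□□□□□□□
□□□□□□□□□
□□□□□□□□□
□□□□^■□□□
□□□■■■□□□
□□□■■□□□□
□□□□□□□□□
□□□□□□□□□
step 10: □□□□□□□□□
□□□□□□□□□
□□□□□□□□□
□□□<□■□□□
□□□■■■□□□
□□□■■□□□□
□□□□□□□□□
□□□□□□□□□
step 11: □□□□□□□□□
□□□□□□□□□
□□□^□□□□□
□□□■□■□□□
□□□■■■□□□
□□□■■□□□□
□□□□□□□□□
□□□□□□□□□
step 12: □□□□□□□□□
□□□□□□□□□
□□□■>□□□□
□□□■□■□□□
□□□■■■□□□
□□□■■□□□□
□□□□□□□□□
□□□□□□□□□
step 13: □□□□□□□□□
□□□□□□□□□
□□□■■□□□□
□□□■v■□□□
□□□■■■□□□
□□□■■□□□□
□□□□□□□□□
□□□□□□□□□
step 14: □□□□□□□□□
□□□□□□□□□
□□□■■□□□□
□□□<■■□□□
□□□■■■□□□
□□□■■□□□□
□□□□□□□□□
□□□□□□□□□
step 15: □□□□□□□□□
□□□□□□□□□
□□□■■□□□□
□□□□■■□□□
□□□v■■□□□
□□□■■□□□□
□□□□□□□□□
□□□□□□□□□
step 16: □□□□□□□□□
□□□□□□□□□
□□□■■□□□□
□□□□■■□□□
□□□□>■□□□
□□□■■□□□□
□□□□□□□□□
□□□□□□□□□
step 17: □□□□□□□□□
□□□□□□□□□
□□□■■□□□□
□□□□^■□□□
□□□□□■□□□
□□□■■□□□□
□□□□□□□□□
□□□□□□□□□
step 18: □□□□□□□□□
□□□□□□□□□
□□□■■□□□□
□□□<□■□□□
□□□□□■□□□
□□□■■□□□□
□□□□□□□□□
□□□□□□□□□
step 19: □□□□□□□□□
□□□□□□□□□
□□□^■□□□□
□□□■□■□□□
□□□□□■□□□
□□□■■□□□□
□□□□□□□□□
□□□□□□□□□
step 20: □□□□□□□□□
□□□□□□□□□
□□<□■□□□□
□□□■□■□□□
□□□□□■□□□
□□□■■□□□□
□□□□□□□□□
□□□□□□□□□
step 21: □□□□□□□□□
□□^□□□□□□
□□■□■□□□□
□□□■□■□□□
□□□□□■□□□
□□□■■□□□□
□□□□□□□□□
□□□□□□□□□
step 22: □□□□□□□□□
□□■>□□□□□
□□■□■□□□□
□□□■□■□□□
□□□□□■□□□
□□□■■□□□□
□□□□□□□□□
□□□□□□□□□
step 23: □□□□□□□□□
□□■■□□□□□
□□■v■□□□□
□□□■□■□□□
□□□□□■□□□
□□□■■□□□□
□□□□□□□□□
□□□□□□□□□
step 24: □□□□□□□□□
□□■■□□□□□
□□<■■□□□□
□□□■□■□□□
□□□□□■□□□
□□□■■□□□□
□□□□□□□□□
□□□□□□□□□
step 25: □□□□□□□□□
□□■■□□□□□
□□□■■□□□□
□□v■□■□□□
□□□□□■□□□
□□□■■□□□□
□□□□□□□□□
□□□□□□□□□
step 26: □□□□□□□□□
□□■■□□□□□
□□□■■□□□□
□<■■□■□□□
□□□□□■□□□
□□□■■□□□□
□□□□□□□□□
□□□□□□□□□
step 27: □□□□□□□□□
□□■■□□□□□
□^□■■□□□□
□■■■□■□□□
□□□□□■□□□
□□□■■□□□□
□□□□□□□□□
□□□□□□□□□
step 28: □□□□□□□□□
□□■■□□□□□
□■>■■□□□□
□■■■□■□□□
□□□□□■□□□
□□□■■□□□□
□□□□□□□□□
□□□□□□□□□
step 29: □□□□□□□□□
□□■■□□□□□
□■■■■□□□□
□■v■□■□□□
□□□□□■□□□
□□□■■□□□□
□□□□□□□□□
□□□□□□□□□
step 30: □□□□□□□□□
□□■■□□□□□
□■■■■□□□□
□■□>□■□□□
□□□□□■□□□
□□□■■□□□□
□□□□□□□□□
□□□□□□□□□
step 31: □□□□□□□□□
□□■■□□□□□
□■■^■□□□□
□■□□□■□□□
□□□□□■□□□
□□□■■□□□□
□□□□□□□□□
□□□□□□□□□
step 32: □□□□□□□□□
□□■■□□□□□
□■<□■□□□□
□■□□□■□□□
□□□□□■□□□
□□□■■□□□□
□□□□□□□□□
□□□□□□□□□
step 33: □□□□□□□□□
□□■■□□□□□
□■□□■□□□□
□■v□□■□□□
□□□□□■□□□
□□□■■□□□□
□□□□□□□□□
□□□□□□□□□
step 34: □□□□□□□□□
□□■■□□□□□
□■□□■□□□□
□<■□□■□□□
□□□□□■□□□
□□□■■□□□□
□□□□□□□□□
□□□□□□□□□
step 35: □□□□□□□□□
□□■■□□□□□
□■□□■□□□□
□□■□□■□□□
□v□□□■□□□
□□□■■□□□□
□□□□□□□□□
□□□□□□□□□
step 36: □□□□□□□□□
□□■■□□□□□
□■□□■□□□□
□□■□□■□□□
<■□□□■□□□
□□□■■□□□□
□□□□□□□□□
□□□□□□□□□
step 37: □□□□□□□□□
□□■■□□□□□
□■□□■□□□□
^□■□□■□□□
■■□□□■□□□
□□□■■□□□□
□□□□□□□□□
□□□□□□□□□
step 38: □□□□□□□□□
□□■■□□□□□
□■□□■□□□□
■>■□□■□□□
■■□□□■□□□
□□□■■□□□□
□□□□□□□□□
□□□□□□□□□
step 39: □□□□□□□□□
□□■■□□□□□
□■□□■□□□□
■■■□□■□□□
■v□□□■□□□
□□□■■□□□□
□□□□□□□□□
□□□□□□□□□

4,1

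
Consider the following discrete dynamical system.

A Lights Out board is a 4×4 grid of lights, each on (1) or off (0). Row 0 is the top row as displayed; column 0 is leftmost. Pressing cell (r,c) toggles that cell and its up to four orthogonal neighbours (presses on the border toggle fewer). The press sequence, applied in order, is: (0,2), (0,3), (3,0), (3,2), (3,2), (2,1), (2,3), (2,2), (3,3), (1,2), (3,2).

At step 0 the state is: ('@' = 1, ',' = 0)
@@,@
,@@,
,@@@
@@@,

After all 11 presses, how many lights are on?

0) @@,@
,@@,
,@@@
@@@,
1) @,@,
,@,,
,@@@
@@@,
2) @,,@
,@,@
,@@@
@@@,
3) @,,@
,@,@
@@@@
,,@,
4) @,,@
,@,@
@@,@
,@,@
5) @,,@
,@,@
@@@@
,,@,
6) @,,@
,,,@
,,,@
,@@,
7) @,,@
,,,,
,,@,
,@@@
8) @,,@
,,@,
,@,@
,@,@
9) @,,@
,,@,
,@,,
,@@,
10) @,@@
,@,@
,@@,
,@@,
11) @,@@
,@,@
,@,,
,,,@

7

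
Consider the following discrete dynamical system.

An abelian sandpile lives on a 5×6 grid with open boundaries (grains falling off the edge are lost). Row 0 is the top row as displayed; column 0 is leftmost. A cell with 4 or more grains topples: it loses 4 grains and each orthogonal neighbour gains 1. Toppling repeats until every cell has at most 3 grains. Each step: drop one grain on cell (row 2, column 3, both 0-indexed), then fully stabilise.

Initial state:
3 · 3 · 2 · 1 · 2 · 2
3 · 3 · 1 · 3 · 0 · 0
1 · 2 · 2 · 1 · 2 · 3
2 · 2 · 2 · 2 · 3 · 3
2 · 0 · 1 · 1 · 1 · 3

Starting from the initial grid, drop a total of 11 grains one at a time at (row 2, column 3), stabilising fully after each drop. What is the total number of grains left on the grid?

step 0: 3 · 3 · 2 · 1 · 2 · 2
3 · 3 · 1 · 3 · 0 · 0
1 · 2 · 2 · 1 · 2 · 3
2 · 2 · 2 · 2 · 3 · 3
2 · 0 · 1 · 1 · 1 · 3
step 1: 3 · 3 · 2 · 1 · 2 · 2
3 · 3 · 1 · 3 · 0 · 0
1 · 2 · 2 · 2 · 2 · 3
2 · 2 · 2 · 2 · 3 · 3
2 · 0 · 1 · 1 · 1 · 3
step 2: 3 · 3 · 2 · 1 · 2 · 2
3 · 3 · 1 · 3 · 0 · 0
1 · 2 · 2 · 3 · 2 · 3
2 · 2 · 2 · 2 · 3 · 3
2 · 0 · 1 · 1 · 1 · 3
step 3: 3 · 3 · 2 · 2 · 2 · 2
3 · 3 · 2 · 0 · 1 · 0
1 · 2 · 3 · 1 · 3 · 3
2 · 2 · 2 · 3 · 3 · 3
2 · 0 · 1 · 1 · 1 · 3
step 4: 3 · 3 · 2 · 2 · 2 · 2
3 · 3 · 2 · 0 · 1 · 0
1 · 2 · 3 · 2 · 3 · 3
2 · 2 · 2 · 3 · 3 · 3
2 · 0 · 1 · 1 · 1 · 3
step 5: 3 · 3 · 2 · 2 · 2 · 2
3 · 3 · 2 · 0 · 1 · 0
1 · 2 · 3 · 3 · 3 · 3
2 · 2 · 2 · 3 · 3 · 3
2 · 0 · 1 · 1 · 1 · 3
step 6: 3 · 3 · 2 · 2 · 2 · 2
3 · 3 · 3 · 1 · 2 · 1
1 · 3 · 1 · 3 · 2 · 1
2 · 3 · 0 · 2 · 2 · 2
2 · 0 · 2 · 2 · 3 · 0
step 7: 3 · 3 · 2 · 2 · 2 · 2
3 · 3 · 3 · 2 · 2 · 1
1 · 3 · 2 · 0 · 3 · 1
2 · 3 · 0 · 3 · 2 · 2
2 · 0 · 2 · 2 · 3 · 0
step 8: 3 · 3 · 2 · 2 · 2 · 2
3 · 3 · 3 · 2 · 2 · 1
1 · 3 · 2 · 1 · 3 · 1
2 · 3 · 0 · 3 · 2 · 2
2 · 0 · 2 · 2 · 3 · 0
step 9: 3 · 3 · 2 · 2 · 2 · 2
3 · 3 · 3 · 2 · 2 · 1
1 · 3 · 2 · 2 · 3 · 1
2 · 3 · 0 · 3 · 2 · 2
2 · 0 · 2 · 2 · 3 · 0
step 10: 3 · 3 · 2 · 2 · 2 · 2
3 · 3 · 3 · 2 · 2 · 1
1 · 3 · 2 · 3 · 3 · 1
2 · 3 · 0 · 3 · 2 · 2
2 · 0 · 2 · 2 · 3 · 0
step 11: 3 · 3 · 2 · 2 · 2 · 2
3 · 3 · 3 · 3 · 3 · 1
1 · 3 · 3 · 2 · 1 · 2
2 · 3 · 1 · 2 · 1 · 3
2 · 0 · 3 · 0 · 1 · 1

61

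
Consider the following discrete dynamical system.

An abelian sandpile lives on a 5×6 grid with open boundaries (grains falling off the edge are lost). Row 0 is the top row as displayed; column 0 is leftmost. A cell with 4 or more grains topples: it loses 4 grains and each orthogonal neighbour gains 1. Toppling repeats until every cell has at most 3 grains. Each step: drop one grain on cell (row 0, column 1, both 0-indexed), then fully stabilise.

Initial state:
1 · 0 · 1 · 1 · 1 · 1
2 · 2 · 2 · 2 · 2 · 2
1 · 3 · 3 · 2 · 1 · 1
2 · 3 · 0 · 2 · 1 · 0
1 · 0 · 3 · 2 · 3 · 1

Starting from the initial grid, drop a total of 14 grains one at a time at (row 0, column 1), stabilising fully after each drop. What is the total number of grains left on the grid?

k=0  1 · 0 · 1 · 1 · 1 · 1
2 · 2 · 2 · 2 · 2 · 2
1 · 3 · 3 · 2 · 1 · 1
2 · 3 · 0 · 2 · 1 · 0
1 · 0 · 3 · 2 · 3 · 1
k=1  1 · 1 · 1 · 1 · 1 · 1
2 · 2 · 2 · 2 · 2 · 2
1 · 3 · 3 · 2 · 1 · 1
2 · 3 · 0 · 2 · 1 · 0
1 · 0 · 3 · 2 · 3 · 1
k=2  1 · 2 · 1 · 1 · 1 · 1
2 · 2 · 2 · 2 · 2 · 2
1 · 3 · 3 · 2 · 1 · 1
2 · 3 · 0 · 2 · 1 · 0
1 · 0 · 3 · 2 · 3 · 1
k=3  1 · 3 · 1 · 1 · 1 · 1
2 · 2 · 2 · 2 · 2 · 2
1 · 3 · 3 · 2 · 1 · 1
2 · 3 · 0 · 2 · 1 · 0
1 · 0 · 3 · 2 · 3 · 1
k=4  2 · 0 · 2 · 1 · 1 · 1
2 · 3 · 2 · 2 · 2 · 2
1 · 3 · 3 · 2 · 1 · 1
2 · 3 · 0 · 2 · 1 · 0
1 · 0 · 3 · 2 · 3 · 1
k=5  2 · 1 · 2 · 1 · 1 · 1
2 · 3 · 2 · 2 · 2 · 2
1 · 3 · 3 · 2 · 1 · 1
2 · 3 · 0 · 2 · 1 · 0
1 · 0 · 3 · 2 · 3 · 1
k=6  2 · 2 · 2 · 1 · 1 · 1
2 · 3 · 2 · 2 · 2 · 2
1 · 3 · 3 · 2 · 1 · 1
2 · 3 · 0 · 2 · 1 · 0
1 · 0 · 3 · 2 · 3 · 1
k=7  2 · 3 · 2 · 1 · 1 · 1
2 · 3 · 2 · 2 · 2 · 2
1 · 3 · 3 · 2 · 1 · 1
2 · 3 · 0 · 2 · 1 · 0
1 · 0 · 3 · 2 · 3 · 1
k=8  3 · 2 · 0 · 2 · 1 · 1
3 · 2 · 1 · 3 · 2 · 2
2 · 2 · 1 · 3 · 1 · 1
3 · 0 · 2 · 2 · 1 · 0
1 · 1 · 3 · 2 · 3 · 1
k=9  3 · 3 · 0 · 2 · 1 · 1
3 · 2 · 1 · 3 · 2 · 2
2 · 2 · 1 · 3 · 1 · 1
3 · 0 · 2 · 2 · 1 · 0
1 · 1 · 3 · 2 · 3 · 1
k=10  1 · 2 · 1 · 2 · 1 · 1
1 · 0 · 2 · 3 · 2 · 2
3 · 3 · 1 · 3 · 1 · 1
3 · 0 · 2 · 2 · 1 · 0
1 · 1 · 3 · 2 · 3 · 1
k=11  1 · 3 · 1 · 2 · 1 · 1
1 · 0 · 2 · 3 · 2 · 2
3 · 3 · 1 · 3 · 1 · 1
3 · 0 · 2 · 2 · 1 · 0
1 · 1 · 3 · 2 · 3 · 1
k=12  2 · 0 · 2 · 2 · 1 · 1
1 · 1 · 2 · 3 · 2 · 2
3 · 3 · 1 · 3 · 1 · 1
3 · 0 · 2 · 2 · 1 · 0
1 · 1 · 3 · 2 · 3 · 1
k=13  2 · 1 · 2 · 2 · 1 · 1
1 · 1 · 2 · 3 · 2 · 2
3 · 3 · 1 · 3 · 1 · 1
3 · 0 · 2 · 2 · 1 · 0
1 · 1 · 3 · 2 · 3 · 1
k=14  2 · 2 · 2 · 2 · 1 · 1
1 · 1 · 2 · 3 · 2 · 2
3 · 3 · 1 · 3 · 1 · 1
3 · 0 · 2 · 2 · 1 · 0
1 · 1 · 3 · 2 · 3 · 1

52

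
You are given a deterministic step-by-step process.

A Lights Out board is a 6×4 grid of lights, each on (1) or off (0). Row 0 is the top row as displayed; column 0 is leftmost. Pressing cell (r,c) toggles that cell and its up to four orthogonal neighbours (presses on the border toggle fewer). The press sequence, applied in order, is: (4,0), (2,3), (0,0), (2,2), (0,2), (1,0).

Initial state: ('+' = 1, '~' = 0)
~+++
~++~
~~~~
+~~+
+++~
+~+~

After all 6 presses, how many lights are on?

0) ~+++
~++~
~~~~
+~~+
+++~
+~+~
1) ~+++
~++~
~~~~
~~~+
~~+~
~~+~
2) ~+++
~+++
~~++
~~~~
~~+~
~~+~
3) +~++
++++
~~++
~~~~
~~+~
~~+~
4) +~++
++~+
~+~~
~~+~
~~+~
~~+~
5) ++~~
++++
~+~~
~~+~
~~+~
~~+~
6) ~+~~
~~++
++~~
~~+~
~~+~
~~+~

8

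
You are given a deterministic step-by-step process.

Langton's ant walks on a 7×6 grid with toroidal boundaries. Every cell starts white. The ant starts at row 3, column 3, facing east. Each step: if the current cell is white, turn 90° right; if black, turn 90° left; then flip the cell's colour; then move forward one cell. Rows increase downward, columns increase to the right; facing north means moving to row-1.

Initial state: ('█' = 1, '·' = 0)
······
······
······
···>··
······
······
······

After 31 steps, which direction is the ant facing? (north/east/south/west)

gen 0: ······
······
······
···>··
······
······
······
gen 1: ······
······
······
···█··
···v··
······
······
gen 2: ······
······
······
···█··
··<█··
······
······
gen 3: ······
······
······
··^█··
··██··
······
······
gen 4: ······
······
······
··█>··
··██··
······
······
gen 5: ······
······
···^··
··█···
··██··
······
······
gen 6: ······
······
···█>·
··█···
··██··
······
······
gen 7: ······
······
···██·
··█·v·
··██··
······
······
gen 8: ······
······
···██·
··█<█·
··██··
······
······
gen 9: ······
······
···^█·
··███·
··██··
······
······
gen 10: ······
······
··<·█·
··███·
··██··
······
······
gen 11: ······
··^···
··█·█·
··███·
··██··
······
······
gen 12: ······
··█>··
··█·█·
··███·
··██··
······
······
gen 13: ······
··██··
··█v█·
··███·
··██··
······
······
gen 14: ······
··██··
··<██·
··███·
··██··
······
······
gen 15: ······
··██··
···██·
··v██·
··██··
······
······
gen 16: ······
··██··
···██·
···>█·
··██··
······
······
gen 17: ······
··██··
···^█·
····█·
··██··
······
······
gen 18: ······
··██··
··<·█·
····█·
··██··
······
······
gen 19: ······
··^█··
··█·█·
····█·
··██··
······
······
gen 20: ······
·<·█··
··█·█·
····█·
··██··
······
······
gen 21: ·^····
·█·█··
··█·█·
····█·
··██··
······
······
gen 22: ·█>···
·█·█··
··█·█·
····█·
··██··
······
······
gen 23: ·██···
·█v█··
··█·█·
····█·
··██··
······
······
gen 24: ·██···
·<██··
··█·█·
····█·
··██··
······
······
gen 25: ·██···
··██··
·v█·█·
····█·
··██··
······
······
gen 26: ·██···
··██··
<██·█·
····█·
··██··
······
······
gen 27: ·██···
^·██··
███·█·
····█·
··██··
······
······
gen 28: ·██···
█>██··
███·█·
····█·
··██··
······
······
gen 29: ·██···
████··
█v█·█·
····█·
··██··
······
······
gen 30: ·██···
████··
█·>·█·
····█·
··██··
······
······
gen 31: ·██···
██^█··
█···█·
····█·
··██··
······
······

north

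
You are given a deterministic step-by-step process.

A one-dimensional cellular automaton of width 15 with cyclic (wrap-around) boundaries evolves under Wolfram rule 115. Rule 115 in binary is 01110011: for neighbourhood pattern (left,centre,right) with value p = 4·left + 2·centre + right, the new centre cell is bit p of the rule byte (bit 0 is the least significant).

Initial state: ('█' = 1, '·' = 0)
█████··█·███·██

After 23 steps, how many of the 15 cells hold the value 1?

t=0: █████··█·███·██
t=1: ····███·█··██··
t=2: ████··██·██·███
t=3: ···███·██·██···
t=4: ███··██·██·████
t=5: ··███·██·██····
t=6: ██··██·██·█████
t=7: ·███·██·██·····
t=8: █··██·██·██████
t=9: ███·██·██······
t=10: ··██·██·███████
t=11: ██·██·██······█
t=12: ·██·██·███████·
t=13: █·██·██······██
t=14: ██·██·███████··
t=15: ·██·██······███
t=16: █·██·███████··█
t=17: ██·██······███·
t=18: ·██·███████··██
t=19: █·██······███·█
t=20: ██·███████··██·
t=21: ·██······███·██
t=22: █·███████··██·█
t=23: ██······███·██·

7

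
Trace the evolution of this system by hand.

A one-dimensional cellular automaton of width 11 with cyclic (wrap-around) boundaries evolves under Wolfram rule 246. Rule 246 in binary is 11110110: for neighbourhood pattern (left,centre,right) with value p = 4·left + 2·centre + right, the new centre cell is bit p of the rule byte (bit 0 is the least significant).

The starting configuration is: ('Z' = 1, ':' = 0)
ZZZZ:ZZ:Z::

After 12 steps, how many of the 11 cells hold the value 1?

9

0) ZZZZ:ZZ:Z::
1) :ZZZZ:ZZZZZ
2) Z:ZZZZ:ZZZZ
3) ZZ:ZZZZ:ZZZ
4) ZZZ:ZZZZ:ZZ
5) ZZZZ:ZZZZ:Z
6) ZZZZZ:ZZZZ:
7) :ZZZZZ:ZZZZ
8) Z:ZZZZZ:ZZZ
9) ZZ:ZZZZZ:ZZ
10) ZZZ:ZZZZZ:Z
11) ZZZZ:ZZZZZ:
12) :ZZZZ:ZZZZZ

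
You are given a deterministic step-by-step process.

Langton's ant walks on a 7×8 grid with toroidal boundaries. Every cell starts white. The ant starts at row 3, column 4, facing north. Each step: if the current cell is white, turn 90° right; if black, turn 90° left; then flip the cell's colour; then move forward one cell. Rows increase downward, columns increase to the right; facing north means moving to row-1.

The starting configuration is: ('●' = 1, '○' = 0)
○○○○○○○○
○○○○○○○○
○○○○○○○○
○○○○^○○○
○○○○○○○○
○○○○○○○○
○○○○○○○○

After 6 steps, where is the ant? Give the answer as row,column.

2,3

0) ○○○○○○○○
○○○○○○○○
○○○○○○○○
○○○○^○○○
○○○○○○○○
○○○○○○○○
○○○○○○○○
1) ○○○○○○○○
○○○○○○○○
○○○○○○○○
○○○○●>○○
○○○○○○○○
○○○○○○○○
○○○○○○○○
2) ○○○○○○○○
○○○○○○○○
○○○○○○○○
○○○○●●○○
○○○○○v○○
○○○○○○○○
○○○○○○○○
3) ○○○○○○○○
○○○○○○○○
○○○○○○○○
○○○○●●○○
○○○○<●○○
○○○○○○○○
○○○○○○○○
4) ○○○○○○○○
○○○○○○○○
○○○○○○○○
○○○○^●○○
○○○○●●○○
○○○○○○○○
○○○○○○○○
5) ○○○○○○○○
○○○○○○○○
○○○○○○○○
○○○<○●○○
○○○○●●○○
○○○○○○○○
○○○○○○○○
6) ○○○○○○○○
○○○○○○○○
○○○^○○○○
○○○●○●○○
○○○○●●○○
○○○○○○○○
○○○○○○○○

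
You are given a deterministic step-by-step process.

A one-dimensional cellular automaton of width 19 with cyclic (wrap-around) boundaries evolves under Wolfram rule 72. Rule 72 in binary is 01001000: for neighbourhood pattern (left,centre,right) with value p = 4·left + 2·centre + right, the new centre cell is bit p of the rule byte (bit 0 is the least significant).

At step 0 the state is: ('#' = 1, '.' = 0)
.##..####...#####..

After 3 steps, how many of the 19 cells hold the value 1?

2

[0] .##..####...#####..
[1] .##..#..#...#...#..
[2] .##................
[3] .##................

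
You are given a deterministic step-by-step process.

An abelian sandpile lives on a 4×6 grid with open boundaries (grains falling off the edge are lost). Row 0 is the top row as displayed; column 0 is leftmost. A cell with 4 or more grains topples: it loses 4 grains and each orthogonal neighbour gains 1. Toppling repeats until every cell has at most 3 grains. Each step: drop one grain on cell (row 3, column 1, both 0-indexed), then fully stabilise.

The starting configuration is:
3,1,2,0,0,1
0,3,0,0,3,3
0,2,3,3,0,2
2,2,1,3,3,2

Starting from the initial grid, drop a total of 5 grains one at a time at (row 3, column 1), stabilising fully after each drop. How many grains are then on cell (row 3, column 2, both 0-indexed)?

2

[0] 3,1,2,0,0,1
0,3,0,0,3,3
0,2,3,3,0,2
2,2,1,3,3,2
[1] 3,1,2,0,0,1
0,3,0,0,3,3
0,2,3,3,0,2
2,3,1,3,3,2
[2] 3,1,2,0,0,1
0,3,0,0,3,3
0,3,3,3,0,2
3,0,2,3,3,2
[3] 3,1,2,0,0,1
0,3,0,0,3,3
0,3,3,3,0,2
3,1,2,3,3,2
[4] 3,1,2,0,0,1
0,3,0,0,3,3
0,3,3,3,0,2
3,2,2,3,3,2
[5] 3,1,2,0,0,1
0,3,0,0,3,3
0,3,3,3,0,2
3,3,2,3,3,2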